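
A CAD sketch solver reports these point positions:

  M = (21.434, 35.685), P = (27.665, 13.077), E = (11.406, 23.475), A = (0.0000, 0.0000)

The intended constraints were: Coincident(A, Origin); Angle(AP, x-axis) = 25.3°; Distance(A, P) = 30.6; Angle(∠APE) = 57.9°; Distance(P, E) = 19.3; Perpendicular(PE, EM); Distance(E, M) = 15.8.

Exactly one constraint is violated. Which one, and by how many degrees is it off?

Perpendicular(PE, EM) — off by 6.80°.

A = (0.00, 0.00) ✓; AP at 25.30° ✓; |AP| = 30.60 ✓; ∠APE = 57.90° ✓; |PE| = 19.30 ✓; ∠(PE, EM) = 96.80° ✗; |EM| = 15.80 ✓.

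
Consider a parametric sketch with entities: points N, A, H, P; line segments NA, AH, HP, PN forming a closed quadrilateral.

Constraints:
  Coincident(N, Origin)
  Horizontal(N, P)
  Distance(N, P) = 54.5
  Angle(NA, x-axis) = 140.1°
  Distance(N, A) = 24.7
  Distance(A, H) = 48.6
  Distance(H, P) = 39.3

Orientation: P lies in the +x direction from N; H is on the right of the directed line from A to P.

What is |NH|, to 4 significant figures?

23.90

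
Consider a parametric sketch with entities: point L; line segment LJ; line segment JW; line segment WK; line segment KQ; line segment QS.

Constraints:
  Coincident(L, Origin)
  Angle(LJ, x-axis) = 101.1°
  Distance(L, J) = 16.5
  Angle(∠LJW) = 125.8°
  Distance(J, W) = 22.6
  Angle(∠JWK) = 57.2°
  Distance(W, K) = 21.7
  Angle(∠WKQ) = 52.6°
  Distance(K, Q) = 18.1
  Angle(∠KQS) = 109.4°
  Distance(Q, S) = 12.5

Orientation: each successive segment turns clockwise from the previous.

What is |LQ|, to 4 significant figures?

18.83

L is at the origin; LJ runs at 101.1° with length 16.5, so J = (-3.177, 16.19). ∠LJW = 125.8° gives JW at 46.90° from the x-axis; with |JW| = 22.6, W = (12.27, 32.69). ∠JWK = 57.2° gives WK at -75.90° from the x-axis; with |WK| = 21.7, K = (17.55, 11.65). ∠WKQ = 52.6° gives KQ at 156.7° from the x-axis; with |KQ| = 18.1, Q = (0.9279, 18.81). Then |LQ| = |Q − L| = 18.83.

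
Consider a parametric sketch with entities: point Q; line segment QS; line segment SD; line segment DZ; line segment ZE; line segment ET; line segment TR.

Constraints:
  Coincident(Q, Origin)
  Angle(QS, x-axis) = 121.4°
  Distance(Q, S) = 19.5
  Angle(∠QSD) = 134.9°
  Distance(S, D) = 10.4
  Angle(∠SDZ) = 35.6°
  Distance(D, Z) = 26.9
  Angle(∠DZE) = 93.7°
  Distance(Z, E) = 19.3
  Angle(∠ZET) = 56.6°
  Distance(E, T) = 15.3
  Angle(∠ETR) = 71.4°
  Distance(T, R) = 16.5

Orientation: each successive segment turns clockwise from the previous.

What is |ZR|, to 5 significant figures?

0.75481

Q is at the origin; QS runs at 121.4° with length 19.5, so S = (-10.160, 16.644). ∠QSD = 134.9° gives SD at 76.300° from the x-axis; with |SD| = 10.4, D = (-7.6966, 26.748). ∠SDZ = 35.6° gives DZ at -68.100° from the x-axis; with |DZ| = 26.9, Z = (2.3368, 1.7896). ∠DZE = 93.7° gives ZE at -154.40° from the x-axis; with |ZE| = 19.3, E = (-15.069, -6.5497). ∠ZET = 56.6° gives ET at 82.200° from the x-axis; with |ET| = 15.3, T = (-12.992, 8.6087). ∠ETR = 71.4° gives TR at -26.400° from the x-axis; with |TR| = 16.5, R = (1.7871, 1.2723). Then |ZR| = |R − Z| = 0.75481.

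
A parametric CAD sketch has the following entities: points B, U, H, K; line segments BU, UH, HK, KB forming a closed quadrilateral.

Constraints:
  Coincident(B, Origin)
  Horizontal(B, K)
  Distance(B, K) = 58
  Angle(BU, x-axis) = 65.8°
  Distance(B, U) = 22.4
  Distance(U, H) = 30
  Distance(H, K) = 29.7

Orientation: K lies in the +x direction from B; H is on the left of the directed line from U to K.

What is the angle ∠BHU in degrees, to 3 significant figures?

25.7°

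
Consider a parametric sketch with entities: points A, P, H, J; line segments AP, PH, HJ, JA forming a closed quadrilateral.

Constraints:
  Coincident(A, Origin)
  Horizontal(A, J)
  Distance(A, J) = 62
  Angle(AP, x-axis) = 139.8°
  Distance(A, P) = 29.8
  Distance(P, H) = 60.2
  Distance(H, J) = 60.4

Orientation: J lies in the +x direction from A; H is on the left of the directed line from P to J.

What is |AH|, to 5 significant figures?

58.029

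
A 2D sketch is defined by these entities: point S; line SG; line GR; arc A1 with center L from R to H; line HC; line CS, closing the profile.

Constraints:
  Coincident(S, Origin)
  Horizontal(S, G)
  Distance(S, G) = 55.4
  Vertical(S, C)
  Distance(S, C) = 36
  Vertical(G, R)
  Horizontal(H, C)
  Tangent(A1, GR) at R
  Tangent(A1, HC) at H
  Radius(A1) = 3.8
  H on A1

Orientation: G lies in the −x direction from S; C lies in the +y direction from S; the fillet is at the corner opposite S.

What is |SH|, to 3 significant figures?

62.9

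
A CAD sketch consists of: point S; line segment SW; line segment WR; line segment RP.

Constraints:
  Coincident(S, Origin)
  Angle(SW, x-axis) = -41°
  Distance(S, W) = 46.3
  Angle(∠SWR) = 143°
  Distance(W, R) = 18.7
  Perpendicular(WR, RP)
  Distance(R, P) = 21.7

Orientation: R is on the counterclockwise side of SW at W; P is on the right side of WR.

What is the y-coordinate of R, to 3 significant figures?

-31.7

S is at the origin; SW runs at -41.0° with length 46.3, so W = 46.3·(cos -41.0°, sin -41.0°) = (34.9, -30.4). ∠SWR = 143.0°, so WR runs at -41.0° + (180° − 143.0°) = -4.00° from the x-axis; with |WR| = 18.7, R = W + 18.7·(cos -4.00°, sin -4.00°) = (53.6, -31.7). So R.y = -31.7.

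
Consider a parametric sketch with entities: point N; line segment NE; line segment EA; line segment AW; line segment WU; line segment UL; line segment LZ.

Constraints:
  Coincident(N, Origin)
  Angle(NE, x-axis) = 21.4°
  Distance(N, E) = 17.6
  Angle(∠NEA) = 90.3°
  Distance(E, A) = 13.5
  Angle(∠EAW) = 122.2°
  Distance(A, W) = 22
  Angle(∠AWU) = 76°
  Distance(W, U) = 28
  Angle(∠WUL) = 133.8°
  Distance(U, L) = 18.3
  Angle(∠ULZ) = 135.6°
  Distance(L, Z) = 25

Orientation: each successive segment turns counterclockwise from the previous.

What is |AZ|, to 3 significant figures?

38.9

N is at the origin; NE runs at 21.4° with length 17.6, so E = (16.4, 6.42). ∠NEA = 90.3° gives EA at 111° from the x-axis; with |EA| = 13.5, A = (11.5, 19.0). ∠EAW = 122.2° gives AW at 169° from the x-axis; with |AW| = 22.0, W = (-10.1, 23.3). ∠AWU = 76.0° gives WU at -87.1° from the x-axis; with |WU| = 28.0, U = (-8.65, -4.71). ∠WUL = 133.8° gives UL at -40.9° from the x-axis; with |UL| = 18.3, L = (5.19, -16.7). ∠ULZ = 135.6° gives LZ at 3.50° from the x-axis; with |LZ| = 25.0, Z = (30.1, -15.2). Then |AZ| = |Z − A| = 38.9.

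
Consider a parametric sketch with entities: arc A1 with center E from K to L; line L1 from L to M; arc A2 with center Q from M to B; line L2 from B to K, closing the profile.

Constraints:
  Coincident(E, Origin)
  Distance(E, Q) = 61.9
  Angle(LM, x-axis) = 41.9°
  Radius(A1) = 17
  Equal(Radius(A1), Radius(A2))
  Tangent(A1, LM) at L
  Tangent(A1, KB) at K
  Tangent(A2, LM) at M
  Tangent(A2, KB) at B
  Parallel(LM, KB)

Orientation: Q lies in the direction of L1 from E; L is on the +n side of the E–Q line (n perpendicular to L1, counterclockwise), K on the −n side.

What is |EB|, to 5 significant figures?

64.192

The slot axis is L1's direction at 41.9°, so u = (cos 41.9°, sin 41.9°) = (0.74431, 0.66783) and n = (−sin 41.9°, cos 41.9°) = (-0.66783, 0.74431). E is at the origin and Q lies 61.9 along u from E, so Q = 61.9·u = (46.073, 41.339). Tangency of A1 to both parallel lines with radius 17.0 puts L and K at E ± 17.0·n: L = (-11.353, 12.653), K = (11.353, -12.653). Equal radii place M and B the same way about Q: M = Q + 17.0·n = (34.720, 53.992), B = Q − 17.0·n = (57.426, 28.686). Then |EB| = |B − E| = 64.192.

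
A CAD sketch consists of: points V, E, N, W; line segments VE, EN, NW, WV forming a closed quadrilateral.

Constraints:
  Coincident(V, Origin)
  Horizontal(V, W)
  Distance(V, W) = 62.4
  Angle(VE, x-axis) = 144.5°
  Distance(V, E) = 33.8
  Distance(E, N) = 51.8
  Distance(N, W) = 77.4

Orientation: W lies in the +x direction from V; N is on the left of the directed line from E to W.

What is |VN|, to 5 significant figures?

56.937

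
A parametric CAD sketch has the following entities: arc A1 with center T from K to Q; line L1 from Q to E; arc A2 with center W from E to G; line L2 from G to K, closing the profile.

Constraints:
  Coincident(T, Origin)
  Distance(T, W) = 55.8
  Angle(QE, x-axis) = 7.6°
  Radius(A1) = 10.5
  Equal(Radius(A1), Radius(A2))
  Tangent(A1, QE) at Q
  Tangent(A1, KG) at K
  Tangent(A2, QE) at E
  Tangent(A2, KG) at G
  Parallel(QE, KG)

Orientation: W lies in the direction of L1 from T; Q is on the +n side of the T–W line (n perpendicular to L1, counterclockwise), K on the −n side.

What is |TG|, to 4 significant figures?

56.78

The slot axis is L1's direction at 7.6°, so u = (cos 7.6°, sin 7.6°) = (0.9912, 0.1323) and n = (−sin 7.6°, cos 7.6°) = (-0.1323, 0.9912). T is at the origin and W lies 55.8 along u from T, so W = 55.8·u = (55.31, 7.380). Tangency of A1 to both parallel lines with radius 10.5 puts Q and K at T ± 10.5·n: Q = (-1.389, 10.41), K = (1.389, -10.41). Equal radii place E and G the same way about W: E = W + 10.5·n = (53.92, 17.79), G = W − 10.5·n = (56.70, -3.028). Then |TG| = |G − T| = 56.78.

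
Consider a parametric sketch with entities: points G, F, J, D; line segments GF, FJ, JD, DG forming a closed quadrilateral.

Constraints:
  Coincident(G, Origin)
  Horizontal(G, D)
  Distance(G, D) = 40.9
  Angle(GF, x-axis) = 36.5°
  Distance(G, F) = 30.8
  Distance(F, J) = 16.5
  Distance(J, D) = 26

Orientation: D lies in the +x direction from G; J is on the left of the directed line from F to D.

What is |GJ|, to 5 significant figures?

47.169

G is at the origin; GD is horizontal with |GD| = 40.9 and D in +x, so D = (40.9, 0). GF runs at 36.5° with |GF| = 30.8, so F = (24.759, 18.321). J is determined by |FJ| = 16.5 and |JD| = 26.0 together: it lies at the intersection of circle(F, 16.5) and circle(D, 26.0). With |FD| = 24.417, the foot of the radical line on FD is 3.9405 from F and the perpendicular offset is √(16.5² − 3.9405²) = 16.023. Taking the left-of-FD solution: J = (39.386, 25.956).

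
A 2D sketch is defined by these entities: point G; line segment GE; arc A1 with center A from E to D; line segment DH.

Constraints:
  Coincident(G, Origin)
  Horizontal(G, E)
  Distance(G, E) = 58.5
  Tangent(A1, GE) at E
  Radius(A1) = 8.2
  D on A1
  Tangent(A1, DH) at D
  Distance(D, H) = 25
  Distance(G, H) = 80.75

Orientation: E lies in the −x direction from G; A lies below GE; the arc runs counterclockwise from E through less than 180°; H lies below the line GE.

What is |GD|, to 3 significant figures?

66.3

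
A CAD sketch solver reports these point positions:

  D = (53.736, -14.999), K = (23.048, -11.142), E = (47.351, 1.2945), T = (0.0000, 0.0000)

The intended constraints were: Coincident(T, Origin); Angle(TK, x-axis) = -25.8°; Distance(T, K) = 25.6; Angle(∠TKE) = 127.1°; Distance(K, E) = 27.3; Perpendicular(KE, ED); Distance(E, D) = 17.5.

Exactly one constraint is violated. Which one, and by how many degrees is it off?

Perpendicular(KE, ED) — off by 5.70°.

T = (0.00, 0.00) ✓; TK at -25.80° ✓; |TK| = 25.60 ✓; ∠TKE = 127.1° ✓; |KE| = 27.30 ✓; ∠(KE, ED) = 95.70° ✗; |ED| = 17.50 ✓.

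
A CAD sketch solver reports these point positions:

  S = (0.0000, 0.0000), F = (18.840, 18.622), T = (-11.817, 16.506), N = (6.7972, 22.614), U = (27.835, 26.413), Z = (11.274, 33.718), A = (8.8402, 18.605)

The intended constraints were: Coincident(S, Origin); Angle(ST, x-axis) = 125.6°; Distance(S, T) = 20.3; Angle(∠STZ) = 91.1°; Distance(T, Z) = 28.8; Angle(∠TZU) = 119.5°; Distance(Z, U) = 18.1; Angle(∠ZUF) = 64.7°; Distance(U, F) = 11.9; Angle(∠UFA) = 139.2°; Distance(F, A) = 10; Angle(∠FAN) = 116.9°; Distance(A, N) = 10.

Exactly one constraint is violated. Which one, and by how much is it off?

Distance(A, N) = 10 — off by 5.50.

S = (0.00, 0.00) ✓; ST at 125.6° ✓; |ST| = 20.30 ✓; ∠STZ = 91.10° ✓; |TZ| = 28.80 ✓; ∠TZU = 119.5° ✓; |ZU| = 18.10 ✓; ∠ZUF = 64.70° ✓; |UF| = 11.90 ✓; ∠UFA = 139.2° ✓; |FA| = 10.00 ✓; ∠FAN = 116.9° ✓; |AN| = 4.500 ✗.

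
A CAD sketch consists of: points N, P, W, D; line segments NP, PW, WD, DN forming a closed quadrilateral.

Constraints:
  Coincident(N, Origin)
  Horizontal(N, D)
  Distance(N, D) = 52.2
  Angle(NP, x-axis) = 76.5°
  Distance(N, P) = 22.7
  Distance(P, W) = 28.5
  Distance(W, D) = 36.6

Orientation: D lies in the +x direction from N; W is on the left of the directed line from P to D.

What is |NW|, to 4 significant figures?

44.73

N is at the origin; N and D share the same y with |ND| = 52.2 and D in +x, so D = (52.2, 0). NP runs at 76.5° with |NP| = 22.7, so P = (5.299, 22.07). W is determined by |PW| = 28.5 and |WD| = 36.6 together: it lies at the intersection of circle(P, 28.5) and circle(D, 36.6). With |PD| = 51.84, the foot of the radical line on PD is 20.83 from P and the perpendicular offset is √(28.5² − 20.83²) = 19.45. Taking the left-of-PD solution: W = (32.43, 30.80).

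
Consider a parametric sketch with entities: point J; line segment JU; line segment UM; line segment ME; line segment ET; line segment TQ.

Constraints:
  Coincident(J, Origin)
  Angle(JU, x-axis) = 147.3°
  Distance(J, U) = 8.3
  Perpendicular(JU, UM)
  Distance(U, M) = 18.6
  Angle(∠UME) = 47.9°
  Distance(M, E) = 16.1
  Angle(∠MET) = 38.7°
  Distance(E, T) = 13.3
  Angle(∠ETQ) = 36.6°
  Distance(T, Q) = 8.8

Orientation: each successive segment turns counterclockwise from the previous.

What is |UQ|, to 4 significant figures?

14.71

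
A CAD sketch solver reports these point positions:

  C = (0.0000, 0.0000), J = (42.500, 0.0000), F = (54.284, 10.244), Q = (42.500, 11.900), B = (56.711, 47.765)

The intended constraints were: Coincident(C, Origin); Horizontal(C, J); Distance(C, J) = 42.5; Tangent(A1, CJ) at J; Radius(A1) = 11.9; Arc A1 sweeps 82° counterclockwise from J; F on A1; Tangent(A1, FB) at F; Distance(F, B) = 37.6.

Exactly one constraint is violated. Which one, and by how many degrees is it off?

Tangent(A1, FB) at F — off by 4.30°.

C = (0.00, 0.00) ✓; C.y = 0.00, J.y = 0.00 ✓; |CJ| = 42.50 ✓; ∠(QJ, JC) = 90.00° ✓; |QJ| = 11.90 ✓; bearing(Q→F) − bearing(Q→J) = 82.00° ✓; |QF| = 11.90 ✓; ∠(QF, FB) = 85.70° ✗; |FB| = 37.60 ✓.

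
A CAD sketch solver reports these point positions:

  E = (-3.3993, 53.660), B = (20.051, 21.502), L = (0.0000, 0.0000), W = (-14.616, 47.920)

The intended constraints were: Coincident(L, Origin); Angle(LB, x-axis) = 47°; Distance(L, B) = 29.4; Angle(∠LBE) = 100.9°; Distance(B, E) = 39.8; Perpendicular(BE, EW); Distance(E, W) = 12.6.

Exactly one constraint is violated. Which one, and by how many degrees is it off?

Perpendicular(BE, EW) — off by 9.00°.

L = (0.00, 0.00) ✓; LB at 47.00° ✓; |LB| = 29.40 ✓; ∠LBE = 100.9° ✓; |BE| = 39.80 ✓; ∠(BE, EW) = 81.00° ✗; |EW| = 12.60 ✓.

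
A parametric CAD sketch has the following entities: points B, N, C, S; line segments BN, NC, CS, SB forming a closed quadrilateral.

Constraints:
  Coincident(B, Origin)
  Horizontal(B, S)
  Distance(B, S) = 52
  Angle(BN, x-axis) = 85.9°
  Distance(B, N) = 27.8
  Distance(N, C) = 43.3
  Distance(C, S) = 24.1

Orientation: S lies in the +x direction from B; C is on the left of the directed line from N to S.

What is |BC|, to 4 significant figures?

50.60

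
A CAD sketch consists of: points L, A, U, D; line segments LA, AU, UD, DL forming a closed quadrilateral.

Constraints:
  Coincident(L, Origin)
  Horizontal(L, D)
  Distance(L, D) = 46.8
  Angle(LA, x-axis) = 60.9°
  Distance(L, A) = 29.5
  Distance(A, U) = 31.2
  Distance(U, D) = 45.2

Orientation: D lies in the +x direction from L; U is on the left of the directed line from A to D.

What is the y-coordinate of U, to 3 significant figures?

44.6

L is at the origin; L and D share the same y with |LD| = 46.8 and D in +x, so D = (46.8, 0). LA runs at 60.9° with |LA| = 29.5, so A = (14.3, 25.8). U is determined by |AU| = 31.2 and |UD| = 45.2 together: it lies at the intersection of circle(A, 31.2) and circle(D, 45.2). With |AD| = 41.4, the foot of the radical line on AD is 7.82 from A and the perpendicular offset is √(31.2² − 7.82²) = 30.2. Taking the left-of-AD solution: U = (39.3, 44.6).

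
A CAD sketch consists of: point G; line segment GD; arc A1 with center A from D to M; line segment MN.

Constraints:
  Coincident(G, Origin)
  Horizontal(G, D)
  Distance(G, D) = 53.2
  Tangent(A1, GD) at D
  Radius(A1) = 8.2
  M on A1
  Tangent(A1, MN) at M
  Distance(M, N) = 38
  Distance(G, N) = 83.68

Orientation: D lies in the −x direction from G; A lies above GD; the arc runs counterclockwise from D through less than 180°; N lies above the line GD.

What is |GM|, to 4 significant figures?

49.02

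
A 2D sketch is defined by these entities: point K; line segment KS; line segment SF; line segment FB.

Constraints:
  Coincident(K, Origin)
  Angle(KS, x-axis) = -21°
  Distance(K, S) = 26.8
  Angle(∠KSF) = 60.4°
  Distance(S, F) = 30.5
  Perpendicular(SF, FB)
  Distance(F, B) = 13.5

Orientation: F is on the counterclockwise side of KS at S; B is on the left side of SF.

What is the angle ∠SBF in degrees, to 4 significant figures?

66.12°

∠KSF = 60.4°, so SF runs at -21.0° + (180° − 60.4°) = 98.60° from the x-axis; with |SF| = 30.5, F = S + 30.5·(cos 98.60°, sin 98.60°) = (20.46, 20.55). SF ⟂ FB; with |FB| = 13.5 on the left of SF, B = F + 13.5·(-0.9888, -0.1495) = (7.111, 18.53). Then cos ∠SBF = BS·BF / (|BS||BF|), giving 66.12°.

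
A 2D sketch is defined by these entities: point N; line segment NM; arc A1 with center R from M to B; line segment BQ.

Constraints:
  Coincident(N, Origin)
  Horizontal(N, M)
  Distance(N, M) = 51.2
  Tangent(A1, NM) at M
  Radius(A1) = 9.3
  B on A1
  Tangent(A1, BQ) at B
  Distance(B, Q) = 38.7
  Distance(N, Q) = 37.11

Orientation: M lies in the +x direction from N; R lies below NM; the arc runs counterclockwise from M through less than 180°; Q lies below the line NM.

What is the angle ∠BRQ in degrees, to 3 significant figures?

76.5°

N is at the origin; NM is horizontal with |NM| = 51.2 and M on the +x side, so M = (51.2, 0.00). Tangency of A1 to NM means the radius RM is perpendicular to NM, so R = M + (0, -9.3) = (51.2, -9.30). Since RB ⟂ BQ (tangency), |RQ| = √(9.3² + 38.7²) = 39.8 regardless of where B sits on A1. So Q lies on both circle(N, 37.11) and circle(R, 39.8); the below-NM intersection is Q = (18.6, -32.1). B is the foot of the tangent from Q: B = (44.2, -3.14).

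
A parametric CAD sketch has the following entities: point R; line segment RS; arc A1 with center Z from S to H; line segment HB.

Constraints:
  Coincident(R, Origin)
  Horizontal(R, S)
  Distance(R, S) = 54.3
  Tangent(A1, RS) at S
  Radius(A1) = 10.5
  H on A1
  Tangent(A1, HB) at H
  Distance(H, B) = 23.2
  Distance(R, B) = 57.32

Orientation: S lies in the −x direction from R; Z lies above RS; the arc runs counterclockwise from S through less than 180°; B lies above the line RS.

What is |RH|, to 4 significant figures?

45.29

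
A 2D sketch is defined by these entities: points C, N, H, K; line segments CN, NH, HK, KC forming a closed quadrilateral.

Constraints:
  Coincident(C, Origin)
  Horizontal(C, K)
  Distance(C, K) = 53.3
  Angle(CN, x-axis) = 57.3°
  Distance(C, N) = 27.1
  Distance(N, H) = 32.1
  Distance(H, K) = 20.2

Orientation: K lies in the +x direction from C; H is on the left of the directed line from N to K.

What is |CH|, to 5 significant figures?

50.258

C is at the origin; CK is horizontal with |CK| = 53.3 and K in +x, so K = (53.3, 0). CN runs at 57.3° with |CN| = 27.1, so N = (14.641, 22.805). H is determined by |NH| = 32.1 and |HK| = 20.2 together: it lies at the intersection of circle(N, 32.1) and circle(K, 20.2). With |NK| = 44.885, the foot of the radical line on NK is 29.375 from N and the perpendicular offset is √(32.1² − 29.375²) = 12.942. Taking the left-of-NK solution: H = (46.517, 19.027).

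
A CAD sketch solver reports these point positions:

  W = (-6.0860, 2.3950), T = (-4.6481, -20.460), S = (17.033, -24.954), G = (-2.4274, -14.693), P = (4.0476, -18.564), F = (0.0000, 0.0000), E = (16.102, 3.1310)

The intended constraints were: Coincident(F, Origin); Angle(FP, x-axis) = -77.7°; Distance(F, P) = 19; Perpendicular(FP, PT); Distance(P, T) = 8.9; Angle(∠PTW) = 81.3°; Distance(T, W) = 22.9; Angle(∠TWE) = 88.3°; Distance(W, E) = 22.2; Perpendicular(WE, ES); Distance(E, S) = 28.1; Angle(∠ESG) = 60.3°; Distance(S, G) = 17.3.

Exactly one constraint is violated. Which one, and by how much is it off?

Distance(S, G) = 17.3 — off by 4.70.

F = (0.00, 0.00) ✓; FP at -77.70° ✓; |FP| = 19.00 ✓; ∠(FP, PT) = 90.00° ✓; |PT| = 8.900 ✓; ∠PTW = 81.30° ✓; |TW| = 22.90 ✓; ∠TWE = 88.30° ✓; |WE| = 22.20 ✓; ∠(WE, ES) = 90.00° ✓; |ES| = 28.10 ✓; ∠ESG = 60.30° ✓; |SG| = 22.00 ✗.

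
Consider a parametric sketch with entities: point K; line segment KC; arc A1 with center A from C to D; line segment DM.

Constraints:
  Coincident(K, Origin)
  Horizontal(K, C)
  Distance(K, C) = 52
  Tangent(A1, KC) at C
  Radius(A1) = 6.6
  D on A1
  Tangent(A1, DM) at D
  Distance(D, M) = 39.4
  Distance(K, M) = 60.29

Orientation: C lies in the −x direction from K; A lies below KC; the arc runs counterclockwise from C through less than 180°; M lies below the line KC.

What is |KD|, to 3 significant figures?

58.7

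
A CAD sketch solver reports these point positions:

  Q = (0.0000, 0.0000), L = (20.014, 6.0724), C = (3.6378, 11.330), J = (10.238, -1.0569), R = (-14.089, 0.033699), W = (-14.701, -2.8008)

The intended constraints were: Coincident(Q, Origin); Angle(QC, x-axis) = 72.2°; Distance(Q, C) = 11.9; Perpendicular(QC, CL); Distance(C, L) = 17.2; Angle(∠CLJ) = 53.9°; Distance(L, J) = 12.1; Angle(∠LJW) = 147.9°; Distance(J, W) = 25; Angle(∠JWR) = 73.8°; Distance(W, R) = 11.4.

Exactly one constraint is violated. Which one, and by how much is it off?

Distance(W, R) = 11.4 — off by 8.50.

Q = (0.00, 0.00) ✓; QC at 72.20° ✓; |QC| = 11.90 ✓; ∠(QC, CL) = 90.00° ✓; |CL| = 17.20 ✓; ∠CLJ = 53.90° ✓; |LJ| = 12.10 ✓; ∠LJW = 147.9° ✓; |JW| = 25.00 ✓; ∠JWR = 73.82° ✓; |WR| = 2.900 ✗.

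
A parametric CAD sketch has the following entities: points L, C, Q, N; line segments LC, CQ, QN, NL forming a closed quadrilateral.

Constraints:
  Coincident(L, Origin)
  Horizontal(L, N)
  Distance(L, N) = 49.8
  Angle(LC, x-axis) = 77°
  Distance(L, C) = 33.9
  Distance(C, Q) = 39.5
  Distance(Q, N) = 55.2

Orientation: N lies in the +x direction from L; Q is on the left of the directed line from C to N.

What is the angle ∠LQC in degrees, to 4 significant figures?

20.30°

L is at the origin; L and N share the same y with |LN| = 49.8 and N in +x, so N = (49.8, 0). LC runs at 77.0° with |LC| = 33.9, so C = (7.626, 33.03). Q is determined by |CQ| = 39.5 and |QN| = 55.2 together: it lies at the intersection of circle(C, 39.5) and circle(N, 55.2). With |CN| = 53.57, the foot of the radical line on CN is 12.91 from C and the perpendicular offset is √(39.5² − 12.91²) = 37.33. Taking the left-of-CN solution: Q = (40.81, 54.46).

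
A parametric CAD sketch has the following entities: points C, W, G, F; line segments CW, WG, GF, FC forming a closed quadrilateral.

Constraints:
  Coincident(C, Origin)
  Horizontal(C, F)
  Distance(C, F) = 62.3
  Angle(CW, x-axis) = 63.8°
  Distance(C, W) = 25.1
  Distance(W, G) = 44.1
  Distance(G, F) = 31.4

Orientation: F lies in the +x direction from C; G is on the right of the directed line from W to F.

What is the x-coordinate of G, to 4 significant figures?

34.60

Checks: |WG| = 44.10 ✓; |GF| = 31.40 ✓.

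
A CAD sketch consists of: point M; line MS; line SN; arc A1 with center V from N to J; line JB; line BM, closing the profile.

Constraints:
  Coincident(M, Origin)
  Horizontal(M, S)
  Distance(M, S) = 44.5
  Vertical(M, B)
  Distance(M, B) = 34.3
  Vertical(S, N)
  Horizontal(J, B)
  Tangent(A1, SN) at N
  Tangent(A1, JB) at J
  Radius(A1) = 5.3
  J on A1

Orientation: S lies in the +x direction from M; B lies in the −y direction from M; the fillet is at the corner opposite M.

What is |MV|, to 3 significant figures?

48.8

M is at the origin; MS is horizontal with |MS| = 44.5 and S on the +x side, so S = (44.5, 0.00). M and B share the same x with |MB| = 34.3 and B on the −y side, so B = (0.00, -34.3). The virtual corner opposite M is at (44.5, -34.3). A1 meets SN tangentially, so VN is at right angles to SN and since A1 is tangent to JB there, VJ ⟂ JB, with radius 5.3, so the center V sits 5.3 in from both sides at V = (39.2, -29.0). Then |MV| = |V − M| = 48.8.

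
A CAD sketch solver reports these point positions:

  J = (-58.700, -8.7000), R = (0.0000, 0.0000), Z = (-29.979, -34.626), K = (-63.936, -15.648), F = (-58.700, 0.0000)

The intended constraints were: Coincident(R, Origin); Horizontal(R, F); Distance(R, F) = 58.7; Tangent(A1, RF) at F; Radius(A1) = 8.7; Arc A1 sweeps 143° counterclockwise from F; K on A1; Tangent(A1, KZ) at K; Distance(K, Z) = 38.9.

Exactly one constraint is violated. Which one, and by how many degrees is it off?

Tangent(A1, KZ) at K — off by 7.80°.

R = (0.00, 0.00) ✓; R.y = 0.00, F.y = 0.00 ✓; |RF| = 58.70 ✓; ∠(JF, FR) = 90.00° ✓; |JF| = 8.700 ✓; bearing(J→K) − bearing(J→F) = 143.0° ✓; |JK| = 8.700 ✓; ∠(JK, KZ) = 82.20° ✗; |KZ| = 38.90 ✓.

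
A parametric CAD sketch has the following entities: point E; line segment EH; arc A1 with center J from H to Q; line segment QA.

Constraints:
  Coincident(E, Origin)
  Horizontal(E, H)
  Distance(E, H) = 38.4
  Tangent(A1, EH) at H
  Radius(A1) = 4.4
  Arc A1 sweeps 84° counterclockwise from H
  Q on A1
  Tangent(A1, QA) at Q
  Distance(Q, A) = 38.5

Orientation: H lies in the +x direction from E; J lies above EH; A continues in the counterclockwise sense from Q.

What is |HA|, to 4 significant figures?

43.06

On A1, H sits at bearing -90° from J; an 84° counterclockwise sweep puts Q at bearing -6°, so Q = J + 4.4·(cos -6°, sin -6°) = (42.78, 3.940). A1 meets QA tangentially, so JQ is at right angles to QA, so QA runs along (−sin -6°, cos -6°); with |QA| = 38.5, A = (46.80, 42.23). Then |HA| = |A − H| = 43.06.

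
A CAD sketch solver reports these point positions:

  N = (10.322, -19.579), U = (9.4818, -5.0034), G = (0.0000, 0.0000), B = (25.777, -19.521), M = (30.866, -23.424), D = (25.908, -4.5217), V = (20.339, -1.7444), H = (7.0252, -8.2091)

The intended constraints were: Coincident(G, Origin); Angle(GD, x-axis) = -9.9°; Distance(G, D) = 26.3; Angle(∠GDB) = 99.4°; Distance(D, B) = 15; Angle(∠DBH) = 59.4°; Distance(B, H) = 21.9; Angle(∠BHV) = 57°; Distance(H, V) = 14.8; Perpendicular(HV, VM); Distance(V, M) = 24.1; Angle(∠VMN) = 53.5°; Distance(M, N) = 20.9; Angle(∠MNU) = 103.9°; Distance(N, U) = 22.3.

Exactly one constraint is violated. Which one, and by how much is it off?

Distance(N, U) = 22.3 — off by 7.70.

G = (0.00, 0.00) ✓; GD at -9.900° ✓; |GD| = 26.30 ✓; ∠GDB = 99.40° ✓; |DB| = 15.00 ✓; ∠DBH = 59.40° ✓; |BH| = 21.90 ✓; ∠BHV = 57.00° ✓; |HV| = 14.80 ✓; ∠(HV, VM) = 90.00° ✓; |VM| = 24.10 ✓; ∠VMN = 53.50° ✓; |MN| = 20.90 ✓; ∠MNU = 103.9° ✓; |NU| = 14.60 ✗.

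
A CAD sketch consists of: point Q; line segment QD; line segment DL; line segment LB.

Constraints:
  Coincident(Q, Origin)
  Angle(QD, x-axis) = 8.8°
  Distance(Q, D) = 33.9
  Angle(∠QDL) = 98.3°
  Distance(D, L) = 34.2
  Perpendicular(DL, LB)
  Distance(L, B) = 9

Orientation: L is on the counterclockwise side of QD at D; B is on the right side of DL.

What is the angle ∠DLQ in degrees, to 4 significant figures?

40.63°

Q is at the origin; QD runs at 8.8° with length 33.9, so D = 33.9·(cos 8.8°, sin 8.8°) = (33.50, 5.186). ∠QDL = 98.3°, so DL runs at 8.8° + (180° − 98.3°) = 90.50° from the x-axis; with |DL| = 34.2, L = D + 34.2·(cos 90.50°, sin 90.50°) = (33.20, 39.38). Then cos ∠DLQ = LD·LQ / (|LD||LQ|), giving 40.63°.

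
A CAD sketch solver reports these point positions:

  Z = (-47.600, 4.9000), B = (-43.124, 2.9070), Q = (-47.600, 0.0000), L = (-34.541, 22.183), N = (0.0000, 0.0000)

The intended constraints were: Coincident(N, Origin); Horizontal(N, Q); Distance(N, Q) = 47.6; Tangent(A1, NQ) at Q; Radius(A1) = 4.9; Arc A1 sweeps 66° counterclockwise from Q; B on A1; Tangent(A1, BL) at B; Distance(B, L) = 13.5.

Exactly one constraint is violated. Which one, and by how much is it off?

Distance(B, L) = 13.5 — off by 7.60.

N = (0.00, 0.00) ✓; N.y = 0.00, Q.y = 0.00 ✓; |NQ| = 47.60 ✓; ∠(ZQ, QN) = 90.00° ✓; |ZQ| = 4.900 ✓; bearing(Z→B) − bearing(Z→Q) = 66.00° ✓; |ZB| = 4.900 ✓; ∠(ZB, BL) = 90.00° ✓; |BL| = 21.10 ✗.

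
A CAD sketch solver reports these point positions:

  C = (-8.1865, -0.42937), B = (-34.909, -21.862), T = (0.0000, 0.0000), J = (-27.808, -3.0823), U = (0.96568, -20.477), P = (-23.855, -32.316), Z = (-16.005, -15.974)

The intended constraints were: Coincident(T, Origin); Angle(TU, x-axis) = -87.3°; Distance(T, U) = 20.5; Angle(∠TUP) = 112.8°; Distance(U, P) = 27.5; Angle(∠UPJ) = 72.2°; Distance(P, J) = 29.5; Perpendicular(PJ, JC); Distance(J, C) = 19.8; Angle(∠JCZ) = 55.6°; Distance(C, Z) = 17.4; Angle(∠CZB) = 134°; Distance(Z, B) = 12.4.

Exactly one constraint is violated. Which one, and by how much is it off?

Distance(Z, B) = 12.4 — off by 7.40.

T = (0.00, 0.00) ✓; TU at -87.30° ✓; |TU| = 20.50 ✓; ∠TUP = 112.8° ✓; |UP| = 27.50 ✓; ∠UPJ = 72.20° ✓; |PJ| = 29.50 ✓; ∠(PJ, JC) = 90.00° ✓; |JC| = 19.80 ✓; ∠JCZ = 55.60° ✓; |CZ| = 17.40 ✓; ∠CZB = 134.0° ✓; |ZB| = 19.80 ✗.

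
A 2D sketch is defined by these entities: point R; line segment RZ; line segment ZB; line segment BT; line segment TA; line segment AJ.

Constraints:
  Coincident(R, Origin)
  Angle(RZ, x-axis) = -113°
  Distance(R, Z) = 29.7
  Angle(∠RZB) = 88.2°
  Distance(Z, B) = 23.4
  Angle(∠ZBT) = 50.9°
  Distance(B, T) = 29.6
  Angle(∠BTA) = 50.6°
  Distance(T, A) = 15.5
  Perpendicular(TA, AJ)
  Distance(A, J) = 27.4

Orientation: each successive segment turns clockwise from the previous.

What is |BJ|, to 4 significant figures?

5.595

R is at the origin; RZ runs at -113.0° with length 29.7, so Z = (-11.60, -27.34). ∠RZB = 88.2° gives ZB at 155.2° from the x-axis; with |ZB| = 23.4, B = (-32.85, -17.52). ∠ZBT = 50.9° gives BT at 26.10° from the x-axis; with |BT| = 29.6, T = (-6.265, -4.502). ∠BTA = 50.6° gives TA at -103.3° from the x-axis; with |TA| = 15.5, A = (-9.831, -19.59). TA ⟂ AJ, so AJ runs at 166.7°; with |AJ| = 27.4, J = (-36.50, -13.28). Then |BJ| = |J − B| = 5.595.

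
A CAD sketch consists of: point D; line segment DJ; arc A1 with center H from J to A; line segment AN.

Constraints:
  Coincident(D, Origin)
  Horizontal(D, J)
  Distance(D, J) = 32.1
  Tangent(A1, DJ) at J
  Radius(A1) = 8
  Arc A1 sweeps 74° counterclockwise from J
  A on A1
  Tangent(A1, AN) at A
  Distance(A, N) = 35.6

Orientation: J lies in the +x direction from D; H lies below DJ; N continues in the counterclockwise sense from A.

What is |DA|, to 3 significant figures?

25.1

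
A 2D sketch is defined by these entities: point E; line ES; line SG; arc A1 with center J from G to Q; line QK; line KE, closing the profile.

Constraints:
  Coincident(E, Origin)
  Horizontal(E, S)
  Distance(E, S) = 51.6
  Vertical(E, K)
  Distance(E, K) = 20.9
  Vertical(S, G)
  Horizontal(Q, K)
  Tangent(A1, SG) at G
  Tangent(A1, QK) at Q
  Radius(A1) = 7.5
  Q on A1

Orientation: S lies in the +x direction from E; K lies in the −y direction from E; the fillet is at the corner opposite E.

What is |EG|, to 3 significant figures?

53.3

The virtual corner opposite E is at (51.6, -20.9). The tangent condition forces JG to be normal to SG and tangency of A1 to QK means the radius JQ is perpendicular to QK, with radius 7.5, so the center J sits 7.5 in from both sides at J = (44.1, -13.4). That places the tangent points at G = (51.6, -13.4) on SG and Q = (44.1, -20.9) on QK. Then |EG| = |G − E| = 53.3.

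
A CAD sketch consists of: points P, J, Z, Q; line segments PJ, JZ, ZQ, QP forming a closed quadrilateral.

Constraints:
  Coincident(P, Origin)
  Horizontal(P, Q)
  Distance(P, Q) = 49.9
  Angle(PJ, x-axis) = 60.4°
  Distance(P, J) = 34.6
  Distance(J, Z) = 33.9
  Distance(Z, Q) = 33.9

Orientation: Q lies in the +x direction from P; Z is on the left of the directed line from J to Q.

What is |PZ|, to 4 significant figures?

61.05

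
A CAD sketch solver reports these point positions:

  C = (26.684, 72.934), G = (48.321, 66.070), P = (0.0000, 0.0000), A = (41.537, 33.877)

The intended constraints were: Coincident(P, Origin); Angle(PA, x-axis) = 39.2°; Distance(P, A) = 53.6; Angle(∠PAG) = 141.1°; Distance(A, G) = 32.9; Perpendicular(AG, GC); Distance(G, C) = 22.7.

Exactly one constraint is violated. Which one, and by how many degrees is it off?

Perpendicular(AG, GC) — off by 5.70°.

P = (0.00, 0.00) ✓; PA at 39.20° ✓; |PA| = 53.60 ✓; ∠PAG = 141.1° ✓; |AG| = 32.90 ✓; ∠(AG, GC) = 84.30° ✗; |GC| = 22.70 ✓.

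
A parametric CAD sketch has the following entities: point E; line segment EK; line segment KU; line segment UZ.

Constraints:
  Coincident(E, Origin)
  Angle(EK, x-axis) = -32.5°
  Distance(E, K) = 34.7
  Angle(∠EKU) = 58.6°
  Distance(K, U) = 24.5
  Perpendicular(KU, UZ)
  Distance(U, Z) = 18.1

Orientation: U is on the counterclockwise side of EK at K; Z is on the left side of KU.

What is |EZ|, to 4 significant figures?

13.19

E is at the origin; EK runs at -32.5° with length 34.7, so K = 34.7·(cos -32.5°, sin -32.5°) = (29.27, -18.64). ∠EKU = 58.6°, so KU runs at -32.5° + (180° − 58.6°) = 88.90° from the x-axis; with |KU| = 24.5, U = K + 24.5·(cos 88.90°, sin 88.90°) = (29.74, 5.851). KU ⟂ UZ; with |UZ| = 18.1 on the left of KU, Z = U + 18.1·(-0.9998, 0.01920) = (11.64, 6.199). Then |EZ| = |Z − E| = 13.19.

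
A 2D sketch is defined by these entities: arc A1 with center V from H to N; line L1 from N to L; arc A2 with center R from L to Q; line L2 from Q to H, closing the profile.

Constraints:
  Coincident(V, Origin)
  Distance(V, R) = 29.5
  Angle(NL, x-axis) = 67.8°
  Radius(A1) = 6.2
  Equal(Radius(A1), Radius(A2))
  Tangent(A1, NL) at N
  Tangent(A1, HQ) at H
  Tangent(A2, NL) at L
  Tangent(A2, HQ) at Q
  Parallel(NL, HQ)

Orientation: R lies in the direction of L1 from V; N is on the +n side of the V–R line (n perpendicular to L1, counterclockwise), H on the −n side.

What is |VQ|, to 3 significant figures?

30.1

The slot axis is L1's direction at 67.8°, so u = (cos 67.8°, sin 67.8°) = (0.378, 0.926) and n = (−sin 67.8°, cos 67.8°) = (-0.926, 0.378). V is at the origin and R lies 29.5 along u from V, so R = 29.5·u = (11.1, 27.3). Tangency of A1 to both parallel lines with radius 6.2 puts N and H at V ± 6.2·n: N = (-5.74, 2.34), H = (5.74, -2.34). Equal radii place L and Q the same way about R: L = R + 6.2·n = (5.41, 29.7), Q = R − 6.2·n = (16.9, 25.0). Then |VQ| = |Q − V| = 30.1.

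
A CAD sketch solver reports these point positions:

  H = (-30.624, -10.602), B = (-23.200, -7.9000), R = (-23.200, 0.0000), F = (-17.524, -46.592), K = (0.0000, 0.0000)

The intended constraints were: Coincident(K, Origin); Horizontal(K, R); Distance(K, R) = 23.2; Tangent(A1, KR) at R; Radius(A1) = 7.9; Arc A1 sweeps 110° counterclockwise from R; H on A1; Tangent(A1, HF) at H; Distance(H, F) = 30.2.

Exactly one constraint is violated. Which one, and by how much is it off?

Distance(H, F) = 30.2 — off by 8.10.

K = (0.00, 0.00) ✓; K.y = 0.00, R.y = 0.00 ✓; |KR| = 23.20 ✓; ∠(BR, RK) = 90.00° ✓; |BR| = 7.900 ✓; bearing(B→H) − bearing(B→R) = 110.0° ✓; |BH| = 7.900 ✓; ∠(BH, HF) = 90.00° ✓; |HF| = 38.30 ✗.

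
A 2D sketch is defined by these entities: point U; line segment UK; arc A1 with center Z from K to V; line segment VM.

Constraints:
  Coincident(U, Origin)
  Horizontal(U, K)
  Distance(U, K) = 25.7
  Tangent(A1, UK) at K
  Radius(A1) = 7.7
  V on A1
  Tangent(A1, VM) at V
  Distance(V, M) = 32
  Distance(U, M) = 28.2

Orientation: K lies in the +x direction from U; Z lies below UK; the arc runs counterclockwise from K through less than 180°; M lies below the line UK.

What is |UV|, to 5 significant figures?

19.851

U is at the origin; UK is horizontal with |UK| = 25.7 and K on the +x side, so K = (25.700, 0.0000). Since A1 is tangent to UK there, ZK ⟂ UK, so Z = K + (0, -7.7) = (25.700, -7.7000). Since ZV ⟂ VM (tangency), |ZM| = √(7.7² + 32.0²) = 32.913 regardless of where V sits on A1. So M lies on both circle(U, 28.2) and circle(Z, 32.913); the below-UK intersection is M = (-0.049598, -28.200). V is the foot of the tangent from M: V = (19.628, -2.9651).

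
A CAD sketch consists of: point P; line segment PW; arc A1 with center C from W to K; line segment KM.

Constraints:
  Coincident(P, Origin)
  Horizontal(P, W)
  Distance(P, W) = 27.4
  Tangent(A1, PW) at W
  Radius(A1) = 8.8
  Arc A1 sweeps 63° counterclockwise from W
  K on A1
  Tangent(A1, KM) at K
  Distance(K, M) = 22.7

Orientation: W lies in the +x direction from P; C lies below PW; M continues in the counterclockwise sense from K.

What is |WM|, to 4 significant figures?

30.92

P is at the origin; P and W share the same y with |PW| = 27.4 and W on the +x side, so W = (27.40, 0.000). Since A1 is tangent to PW there, CW ⟂ PW, so C = W + (0, -8.8) = (27.40, -8.800). On A1, W sits at bearing 90° from C; a 63° counterclockwise sweep puts K at bearing 153°, so K = C + 8.8·(cos 153°, sin 153°) = (19.56, -4.805). The tangent condition forces CK to be normal to KM, so KM runs along (−sin 153°, cos 153°); with |KM| = 22.7, M = (9.254, -25.03). Then |WM| = |M − W| = 30.92.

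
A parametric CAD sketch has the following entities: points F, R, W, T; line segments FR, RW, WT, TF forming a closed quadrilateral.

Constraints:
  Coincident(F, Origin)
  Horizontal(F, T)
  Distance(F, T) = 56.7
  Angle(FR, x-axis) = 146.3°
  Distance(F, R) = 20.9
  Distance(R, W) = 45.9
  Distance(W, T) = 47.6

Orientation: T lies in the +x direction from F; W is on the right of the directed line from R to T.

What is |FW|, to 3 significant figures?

25.9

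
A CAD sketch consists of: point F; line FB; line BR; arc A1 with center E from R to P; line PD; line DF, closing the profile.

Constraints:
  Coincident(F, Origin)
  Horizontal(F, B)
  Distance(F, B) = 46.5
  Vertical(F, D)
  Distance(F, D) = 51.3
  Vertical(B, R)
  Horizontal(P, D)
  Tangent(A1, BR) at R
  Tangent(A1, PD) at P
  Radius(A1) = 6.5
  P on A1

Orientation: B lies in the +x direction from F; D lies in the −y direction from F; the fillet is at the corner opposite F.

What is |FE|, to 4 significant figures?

60.06

FD is vertical with |FD| = 51.3 and D on the −y side, so D = (0.000, -51.30). The virtual corner opposite F is at (46.50, -51.30). Tangency of A1 to BR means the radius ER is perpendicular to BR and since A1 is tangent to PD there, EP ⟂ PD, with radius 6.5, so the center E sits 6.5 in from both sides at E = (40.00, -44.80). Then |FE| = |E − F| = 60.06.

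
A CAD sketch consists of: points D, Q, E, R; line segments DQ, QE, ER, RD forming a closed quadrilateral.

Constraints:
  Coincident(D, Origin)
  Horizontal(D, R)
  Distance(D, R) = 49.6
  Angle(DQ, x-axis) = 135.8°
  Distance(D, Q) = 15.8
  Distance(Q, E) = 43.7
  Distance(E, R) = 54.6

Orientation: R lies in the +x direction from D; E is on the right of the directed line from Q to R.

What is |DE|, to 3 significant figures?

30.2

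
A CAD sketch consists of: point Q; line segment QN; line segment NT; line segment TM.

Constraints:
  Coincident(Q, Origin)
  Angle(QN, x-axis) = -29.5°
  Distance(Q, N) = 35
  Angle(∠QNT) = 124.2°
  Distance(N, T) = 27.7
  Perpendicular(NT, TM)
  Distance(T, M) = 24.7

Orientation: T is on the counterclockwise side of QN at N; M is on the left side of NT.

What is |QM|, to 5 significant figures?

47.563

Q is at the origin; QN runs at -29.5° with length 35.0, so N = 35.0·(cos -29.5°, sin -29.5°) = (30.462, -17.235). ∠QNT = 124.2°, so NT runs at -29.5° + (180° − 124.2°) = 26.300° from the x-axis; with |NT| = 27.7, T = N + 27.7·(cos 26.300°, sin 26.300°) = (55.295, -4.9618). The perpendicularity gives TM at right angles to NT; with |TM| = 24.7 on the left of NT, M = T + 24.7·(-0.44307, 0.89649) = (44.351, 17.181). Then |QM| = |M − Q| = 47.563.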